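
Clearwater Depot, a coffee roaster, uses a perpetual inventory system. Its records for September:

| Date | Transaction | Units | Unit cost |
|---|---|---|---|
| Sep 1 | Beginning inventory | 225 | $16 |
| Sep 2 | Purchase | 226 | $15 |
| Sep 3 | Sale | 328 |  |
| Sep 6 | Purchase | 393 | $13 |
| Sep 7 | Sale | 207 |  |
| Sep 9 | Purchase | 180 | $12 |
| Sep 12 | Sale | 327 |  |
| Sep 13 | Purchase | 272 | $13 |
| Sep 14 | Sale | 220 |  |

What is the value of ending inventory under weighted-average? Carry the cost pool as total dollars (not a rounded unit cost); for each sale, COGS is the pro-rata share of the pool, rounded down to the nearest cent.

Ending inventory = $2,782.67

After Sep 1: 225 on hand, pool $3,600.00 (≈ $16.0000 each)
After Sep 2: 451 on hand, pool $6,990.00 (≈ $15.4989 each)
Sep 3, sell 328: 328/451 × $6,990.00 → $5,083.63
After Sep 6: 516 on hand, pool $7,015.37 (≈ $13.5957 each)
Sep 7, sell 207: 207/516 × $7,015.37 → $2,814.30
After Sep 9: 489 on hand, pool $6,361.07 (≈ $13.0083 each)
Sep 12, sell 327: 327/489 × $6,361.07 → $4,253.72
After Sep 13: 434 on hand, pool $5,643.35 (≈ $13.0031 each)
Sep 14, sell 220: 220/434 × $5,643.35 → $2,860.68
Total COGS = $5,083.63 + $2,814.30 + $4,253.72 + $2,860.68 = $15,012.33
Ending inventory (cost pool remaining) = $2,782.67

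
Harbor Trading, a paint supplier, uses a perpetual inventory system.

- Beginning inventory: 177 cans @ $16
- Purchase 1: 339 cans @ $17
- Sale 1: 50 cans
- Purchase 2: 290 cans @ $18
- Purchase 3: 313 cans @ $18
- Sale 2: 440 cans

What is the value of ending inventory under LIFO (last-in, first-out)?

Ending inventory = $10,679

Sale 1 (50) [LIFO — newest first]: 50 @ $17 = $850
Sale 2 (440) [LIFO — newest first]: 313 @ $18 + 127 @ $18 = $7,920
Total COGS = $850 + $7,920 = $8,770
Ending inventory: 177 @ $16 + 289 @ $17 + 163 @ $18 = $10,679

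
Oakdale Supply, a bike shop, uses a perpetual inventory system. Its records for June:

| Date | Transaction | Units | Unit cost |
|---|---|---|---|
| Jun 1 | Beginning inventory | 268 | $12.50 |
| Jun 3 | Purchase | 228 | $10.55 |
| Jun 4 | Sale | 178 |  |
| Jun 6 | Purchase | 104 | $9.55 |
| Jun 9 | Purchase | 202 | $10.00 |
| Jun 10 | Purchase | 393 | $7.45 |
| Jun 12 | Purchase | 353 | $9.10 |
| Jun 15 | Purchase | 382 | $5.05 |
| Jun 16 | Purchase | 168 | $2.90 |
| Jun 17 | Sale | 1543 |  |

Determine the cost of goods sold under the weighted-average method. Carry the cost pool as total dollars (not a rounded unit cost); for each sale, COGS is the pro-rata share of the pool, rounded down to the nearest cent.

After Jun 1: 268 on hand, pool $3,350.00 (≈ $12.5000 each)
After Jun 3: 496 on hand, pool $5,755.40 (≈ $11.6036 each)
Jun 4, sell 178: 178/496 × $5,755.40 → $2,065.44
After Jun 6: 422 on hand, pool $4,683.16 (≈ $11.0975 each)
After Jun 9: 624 on hand, pool $6,703.16 (≈ $10.7422 each)
After Jun 10: 1017 on hand, pool $9,631.01 (≈ $9.4700 each)
After Jun 12: 1370 on hand, pool $12,843.31 (≈ $9.3747 each)
After Jun 15: 1752 on hand, pool $14,772.41 (≈ $8.4317 each)
After Jun 16: 1920 on hand, pool $15,259.61 (≈ $7.9477 each)
Jun 17, sell 1543: 1543/1920 × $15,259.61 → $12,263.32
Total COGS = $2,065.44 + $12,263.32 = $14,328.76
Ending inventory (cost pool remaining) = $2,996.29

COGS = $14,328.76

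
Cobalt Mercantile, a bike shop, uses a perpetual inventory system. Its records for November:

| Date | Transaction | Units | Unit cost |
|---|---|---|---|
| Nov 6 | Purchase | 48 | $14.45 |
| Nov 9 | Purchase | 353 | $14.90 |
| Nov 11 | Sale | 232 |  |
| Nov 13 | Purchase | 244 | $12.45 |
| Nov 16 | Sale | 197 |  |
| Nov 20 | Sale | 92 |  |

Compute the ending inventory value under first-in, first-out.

Ending inventory = $1,543.80

Nov 11, 232 sold [FIFO — oldest first]: 48 @ $14.45 + 184 @ $14.90 = $3,435.20
Nov 16, 197 sold [FIFO — oldest first]: 169 @ $14.90 + 28 @ $12.45 = $2,866.70
Nov 20, 92 sold [FIFO — oldest first]: 92 @ $12.45 = $1,145.40
Total COGS = $3,435.20 + $2,866.70 + $1,145.40 = $7,447.30
Ending inventory: 124 @ $12.45 = $1,543.80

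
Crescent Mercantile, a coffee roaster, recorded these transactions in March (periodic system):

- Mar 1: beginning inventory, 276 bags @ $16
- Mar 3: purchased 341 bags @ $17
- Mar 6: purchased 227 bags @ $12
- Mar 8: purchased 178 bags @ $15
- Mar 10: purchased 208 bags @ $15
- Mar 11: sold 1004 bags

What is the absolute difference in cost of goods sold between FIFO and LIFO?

FIFO COGS: 276 @ $16 + 341 @ $17 + 227 @ $12 + 160 @ $15 = $15,337
LIFO COGS: 208 @ $15 + 178 @ $15 + 227 @ $12 + 341 @ $17 + 50 @ $16 = $15,111
Difference = |$15,337 − $15,111| = $226

$226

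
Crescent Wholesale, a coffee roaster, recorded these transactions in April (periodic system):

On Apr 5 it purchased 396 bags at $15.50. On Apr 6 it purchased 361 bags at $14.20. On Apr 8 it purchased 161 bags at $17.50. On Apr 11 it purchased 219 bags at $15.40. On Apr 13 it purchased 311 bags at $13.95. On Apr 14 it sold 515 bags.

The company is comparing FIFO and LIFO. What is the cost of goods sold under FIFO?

FIFO COGS: 396 @ $15.50 + 119 @ $14.20 = $7,827.80
LIFO COGS: 311 @ $13.95 + 204 @ $15.40 = $7,480.05

COGS = $7,827.80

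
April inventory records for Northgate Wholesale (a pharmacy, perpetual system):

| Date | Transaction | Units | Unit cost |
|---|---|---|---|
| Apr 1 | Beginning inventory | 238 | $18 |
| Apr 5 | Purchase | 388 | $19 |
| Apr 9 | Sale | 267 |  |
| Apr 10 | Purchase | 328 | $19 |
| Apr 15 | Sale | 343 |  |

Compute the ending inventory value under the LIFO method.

Ending inventory = $6,298

Apr 9, 267 sold [LIFO — newest first]: 267 @ $19 = $5,073
Apr 15, 343 sold [LIFO — newest first]: 328 @ $19 + 15 @ $19 = $6,517
Total COGS = $5,073 + $6,517 = $11,590
Ending inventory: 238 @ $18 + 106 @ $19 = $6,298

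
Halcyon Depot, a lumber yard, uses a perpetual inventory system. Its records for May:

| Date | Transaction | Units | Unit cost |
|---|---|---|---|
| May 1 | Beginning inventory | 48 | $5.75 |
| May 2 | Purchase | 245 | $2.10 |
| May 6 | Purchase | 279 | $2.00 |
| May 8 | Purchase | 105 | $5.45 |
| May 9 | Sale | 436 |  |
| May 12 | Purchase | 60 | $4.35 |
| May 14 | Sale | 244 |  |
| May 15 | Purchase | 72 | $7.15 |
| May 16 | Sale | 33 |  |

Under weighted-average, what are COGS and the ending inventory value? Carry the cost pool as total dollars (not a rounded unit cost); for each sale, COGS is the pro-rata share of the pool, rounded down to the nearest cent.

After May 1: 48 on hand, pool $276.00 (≈ $5.7500 each)
After May 2: 293 on hand, pool $790.50 (≈ $2.6980 each)
After May 6: 572 on hand, pool $1,348.50 (≈ $2.3575 each)
After May 8: 677 on hand, pool $1,920.75 (≈ $2.8371 each)
May 9, sell 436: 436/677 × $1,920.75 → $1,236.99
After May 12: 301 on hand, pool $944.76 (≈ $3.1387 each)
May 14, sell 244: 244/301 × $944.76 → $765.85
After May 15: 129 on hand, pool $693.71 (≈ $5.3776 each)
May 16, sell 33: 33/129 × $693.71 → $177.46
Total COGS = $1,236.99 + $765.85 + $177.46 = $2,180.30
Ending inventory (cost pool remaining) = $516.25
Check: goods available $2,696.55 = COGS $2,180.30 + ending $516.25

COGS = $2,180.30; ending inventory = $516.25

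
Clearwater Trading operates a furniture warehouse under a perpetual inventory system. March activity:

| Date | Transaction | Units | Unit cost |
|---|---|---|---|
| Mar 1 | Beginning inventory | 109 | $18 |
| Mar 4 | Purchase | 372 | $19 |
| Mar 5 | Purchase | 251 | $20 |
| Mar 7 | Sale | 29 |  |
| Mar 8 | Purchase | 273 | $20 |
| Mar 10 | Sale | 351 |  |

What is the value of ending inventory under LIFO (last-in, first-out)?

Mar 7, 29 sold [LIFO — newest first]: 29 @ $20 = $580
Mar 10, 351 sold [LIFO — newest first]: 273 @ $20 + 78 @ $20 = $7,020
Total COGS = $580 + $7,020 = $7,600
Ending inventory: 109 @ $18 + 372 @ $19 + 144 @ $20 = $11,910

Ending inventory = $11,910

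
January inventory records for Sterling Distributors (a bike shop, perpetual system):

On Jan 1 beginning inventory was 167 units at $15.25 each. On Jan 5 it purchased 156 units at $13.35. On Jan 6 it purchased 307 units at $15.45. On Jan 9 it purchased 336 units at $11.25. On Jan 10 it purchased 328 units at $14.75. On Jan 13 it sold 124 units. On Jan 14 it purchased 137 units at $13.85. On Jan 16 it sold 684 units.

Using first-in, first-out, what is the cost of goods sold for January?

Jan 13, 124 sold [FIFO — oldest first]: 124 @ $15.25 = $1,891.00
Jan 16, 684 sold [FIFO — oldest first]: 43 @ $15.25 + 156 @ $13.35 + 307 @ $15.45 + 178 @ $11.25 = $9,484.00
Total COGS = $1,891.00 + $9,484.00 = $11,375.00
Ending inventory: 158 @ $11.25 + 328 @ $14.75 + 137 @ $13.85 = $8,512.95
Check: goods available $19,887.95 = COGS $11,375.00 + ending $8,512.95

COGS = $11,375.00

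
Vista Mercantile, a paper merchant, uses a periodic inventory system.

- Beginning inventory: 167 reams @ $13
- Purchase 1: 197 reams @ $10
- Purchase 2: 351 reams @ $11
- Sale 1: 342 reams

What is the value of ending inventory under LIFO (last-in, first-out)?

Ending inventory = $4,240

Sale 1 (342) [LIFO — newest first]: 342 @ $11 = $3,762
Ending inventory: 167 @ $13 + 197 @ $10 + 9 @ $11 = $4,240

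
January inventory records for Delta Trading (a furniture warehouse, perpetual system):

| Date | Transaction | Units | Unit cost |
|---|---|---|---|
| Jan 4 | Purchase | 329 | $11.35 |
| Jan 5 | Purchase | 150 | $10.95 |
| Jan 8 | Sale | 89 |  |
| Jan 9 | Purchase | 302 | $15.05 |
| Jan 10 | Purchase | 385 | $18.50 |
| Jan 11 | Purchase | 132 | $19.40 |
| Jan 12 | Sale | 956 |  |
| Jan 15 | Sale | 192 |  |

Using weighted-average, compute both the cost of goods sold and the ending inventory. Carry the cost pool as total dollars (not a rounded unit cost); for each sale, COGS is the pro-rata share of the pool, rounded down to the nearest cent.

After Jan 4: 329 on hand, pool $3,734.15 (≈ $11.3500 each)
After Jan 5: 479 on hand, pool $5,376.65 (≈ $11.2247 each)
Jan 8, sell 89: 89/479 × $5,376.65 → $999.00
After Jan 9: 692 on hand, pool $8,922.75 (≈ $12.8941 each)
After Jan 10: 1077 on hand, pool $16,045.25 (≈ $14.8981 each)
After Jan 11: 1209 on hand, pool $18,606.05 (≈ $15.3896 each)
Jan 12, sell 956: 956/1209 × $18,606.05 → $14,712.47
Jan 15, sell 192: 192/253 × $3,893.58 → $2,954.81
Total COGS = $999.00 + $14,712.47 + $2,954.81 = $18,666.28
Ending inventory (cost pool remaining) = $938.77

COGS = $18,666.28; ending inventory = $938.77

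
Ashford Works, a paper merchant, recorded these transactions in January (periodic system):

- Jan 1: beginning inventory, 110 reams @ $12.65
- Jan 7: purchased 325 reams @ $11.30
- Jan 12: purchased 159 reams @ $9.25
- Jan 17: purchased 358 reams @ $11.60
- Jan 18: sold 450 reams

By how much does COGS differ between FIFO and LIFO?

FIFO COGS: 110 @ $12.65 + 325 @ $11.30 + 15 @ $9.25 = $5,202.75
LIFO COGS: 358 @ $11.60 + 92 @ $9.25 = $5,003.80
Difference = |$5,202.75 − $5,003.80| = $198.95

$198.95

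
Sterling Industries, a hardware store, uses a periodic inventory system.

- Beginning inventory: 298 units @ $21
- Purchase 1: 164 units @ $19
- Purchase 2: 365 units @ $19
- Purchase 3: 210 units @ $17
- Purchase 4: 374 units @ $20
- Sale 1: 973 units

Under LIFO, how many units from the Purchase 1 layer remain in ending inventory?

140

Sale 1 (973) [LIFO — newest first]: 374 @ $20 + 210 @ $17 + 365 @ $19 + 24 @ $19 = $18,441
Ending inventory: 298 @ $21 + 140 @ $19 = $8,918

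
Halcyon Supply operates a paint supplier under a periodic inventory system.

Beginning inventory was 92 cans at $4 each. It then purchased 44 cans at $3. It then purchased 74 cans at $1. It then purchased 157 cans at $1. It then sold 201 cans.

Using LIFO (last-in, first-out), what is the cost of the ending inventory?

Ending inventory = $530

Sale 1 (201) [LIFO — newest first]: 157 @ $1 + 44 @ $1 = $201
Ending inventory: 92 @ $4 + 44 @ $3 + 30 @ $1 = $530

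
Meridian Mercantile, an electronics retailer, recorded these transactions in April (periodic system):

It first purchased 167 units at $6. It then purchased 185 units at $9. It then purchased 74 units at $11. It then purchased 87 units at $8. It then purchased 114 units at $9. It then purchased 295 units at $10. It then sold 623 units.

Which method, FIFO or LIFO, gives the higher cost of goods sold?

FIFO COGS: 167 @ $6 + 185 @ $9 + 74 @ $11 + 87 @ $8 + 110 @ $9 = $5,167
LIFO COGS: 295 @ $10 + 114 @ $9 + 87 @ $8 + 74 @ $11 + 53 @ $9 = $5,963

LIFO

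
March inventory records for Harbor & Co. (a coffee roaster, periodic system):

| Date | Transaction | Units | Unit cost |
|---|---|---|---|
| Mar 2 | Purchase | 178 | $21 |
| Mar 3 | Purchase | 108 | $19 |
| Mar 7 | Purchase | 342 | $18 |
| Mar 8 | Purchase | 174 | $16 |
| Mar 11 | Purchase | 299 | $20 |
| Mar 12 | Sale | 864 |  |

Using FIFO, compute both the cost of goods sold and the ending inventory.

COGS = $15,970; ending inventory = $4,740

Mar 12, 864 sold [FIFO — oldest first]: 178 @ $21 + 108 @ $19 + 342 @ $18 + 174 @ $16 + 62 @ $20 = $15,970
Ending inventory: 237 @ $20 = $4,740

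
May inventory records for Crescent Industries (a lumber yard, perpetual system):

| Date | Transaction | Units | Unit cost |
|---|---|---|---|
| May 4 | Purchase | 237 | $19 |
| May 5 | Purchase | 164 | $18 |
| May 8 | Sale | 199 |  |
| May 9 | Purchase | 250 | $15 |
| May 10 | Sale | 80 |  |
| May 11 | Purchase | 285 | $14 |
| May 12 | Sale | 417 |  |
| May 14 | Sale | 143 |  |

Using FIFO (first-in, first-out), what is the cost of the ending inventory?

Ending inventory = $1,358

May 8, 199 sold [FIFO — oldest first]: 199 @ $19 = $3,781
May 10, 80 sold [FIFO — oldest first]: 38 @ $19 + 42 @ $18 = $1,478
May 12, 417 sold [FIFO — oldest first]: 122 @ $18 + 250 @ $15 + 45 @ $14 = $6,576
May 14, 143 sold [FIFO — oldest first]: 143 @ $14 = $2,002
Total COGS = $3,781 + $1,478 + $6,576 + $2,002 = $13,837
Ending inventory: 97 @ $14 = $1,358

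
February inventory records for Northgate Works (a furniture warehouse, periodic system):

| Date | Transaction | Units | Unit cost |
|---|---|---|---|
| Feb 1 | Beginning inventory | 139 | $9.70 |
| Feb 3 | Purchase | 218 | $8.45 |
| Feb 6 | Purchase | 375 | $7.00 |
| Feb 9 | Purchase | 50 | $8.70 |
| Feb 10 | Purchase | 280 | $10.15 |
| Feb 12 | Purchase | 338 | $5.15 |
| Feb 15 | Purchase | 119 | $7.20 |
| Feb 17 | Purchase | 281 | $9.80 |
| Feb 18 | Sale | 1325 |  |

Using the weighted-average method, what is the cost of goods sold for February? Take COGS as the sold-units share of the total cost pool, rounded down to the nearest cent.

Feb 18, sell 1325: 1325/1800 × $14,443.70 → $10,632.16
Ending inventory (cost pool remaining) = $3,811.54
Check: goods available $14,443.70 = COGS $10,632.16 + ending $3,811.54

COGS = $10,632.16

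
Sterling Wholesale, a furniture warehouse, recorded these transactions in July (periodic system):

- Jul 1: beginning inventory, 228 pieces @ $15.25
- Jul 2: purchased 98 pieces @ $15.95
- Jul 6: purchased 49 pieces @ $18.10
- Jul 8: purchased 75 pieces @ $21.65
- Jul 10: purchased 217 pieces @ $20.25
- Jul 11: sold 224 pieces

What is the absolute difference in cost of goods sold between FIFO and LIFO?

$1,129.80

FIFO COGS: 224 @ $15.25 = $3,416.00
LIFO COGS: 217 @ $20.25 + 7 @ $21.65 = $4,545.80
Difference = |$3,416.00 − $4,545.80| = $1,129.80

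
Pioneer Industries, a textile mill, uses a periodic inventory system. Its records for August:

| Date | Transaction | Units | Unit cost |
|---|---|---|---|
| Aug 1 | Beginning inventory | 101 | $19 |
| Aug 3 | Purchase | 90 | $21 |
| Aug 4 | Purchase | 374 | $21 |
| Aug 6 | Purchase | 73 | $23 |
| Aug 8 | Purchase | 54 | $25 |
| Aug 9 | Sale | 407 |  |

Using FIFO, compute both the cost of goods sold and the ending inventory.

COGS = $8,345; ending inventory = $6,347

Aug 9, 407 sold [FIFO — oldest first]: 101 @ $19 + 90 @ $21 + 216 @ $21 = $8,345
Ending inventory: 158 @ $21 + 73 @ $23 + 54 @ $25 = $6,347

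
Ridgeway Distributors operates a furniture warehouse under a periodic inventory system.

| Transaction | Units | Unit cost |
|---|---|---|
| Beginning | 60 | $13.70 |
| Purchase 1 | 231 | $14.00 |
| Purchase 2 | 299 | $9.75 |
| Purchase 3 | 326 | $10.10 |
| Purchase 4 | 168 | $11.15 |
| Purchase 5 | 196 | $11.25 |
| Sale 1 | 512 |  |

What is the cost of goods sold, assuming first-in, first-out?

COGS = $6,210.75

Sale 1 (512) [FIFO — oldest first]: 60 @ $13.70 + 231 @ $14.00 + 221 @ $9.75 = $6,210.75
Ending inventory: 78 @ $9.75 + 326 @ $10.10 + 168 @ $11.15 + 196 @ $11.25 = $8,131.30
Check: goods available $14,342.05 = COGS $6,210.75 + ending $8,131.30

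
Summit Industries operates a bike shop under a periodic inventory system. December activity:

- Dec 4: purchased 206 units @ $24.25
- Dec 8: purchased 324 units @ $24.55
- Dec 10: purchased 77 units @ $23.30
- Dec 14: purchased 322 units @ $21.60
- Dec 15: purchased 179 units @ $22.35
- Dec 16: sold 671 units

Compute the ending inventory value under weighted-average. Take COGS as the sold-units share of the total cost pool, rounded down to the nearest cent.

Ending inventory = $10,136.06

Dec 16, sell 671: 671/1108 × $25,699.65 → $15,563.59
Ending inventory (cost pool remaining) = $10,136.06
Check: goods available $25,699.65 = COGS $15,563.59 + ending $10,136.06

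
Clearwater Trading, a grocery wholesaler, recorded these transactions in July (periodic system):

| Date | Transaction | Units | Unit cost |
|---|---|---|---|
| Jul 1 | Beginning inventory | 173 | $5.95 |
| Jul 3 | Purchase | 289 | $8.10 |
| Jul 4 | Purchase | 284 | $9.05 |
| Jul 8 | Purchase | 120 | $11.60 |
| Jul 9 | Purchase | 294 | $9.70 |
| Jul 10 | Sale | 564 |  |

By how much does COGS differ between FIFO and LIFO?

FIFO COGS: 173 @ $5.95 + 289 @ $8.10 + 102 @ $9.05 = $4,293.35
LIFO COGS: 294 @ $9.70 + 120 @ $11.60 + 150 @ $9.05 = $5,601.30
Difference = |$4,293.35 − $5,601.30| = $1,307.95

$1,307.95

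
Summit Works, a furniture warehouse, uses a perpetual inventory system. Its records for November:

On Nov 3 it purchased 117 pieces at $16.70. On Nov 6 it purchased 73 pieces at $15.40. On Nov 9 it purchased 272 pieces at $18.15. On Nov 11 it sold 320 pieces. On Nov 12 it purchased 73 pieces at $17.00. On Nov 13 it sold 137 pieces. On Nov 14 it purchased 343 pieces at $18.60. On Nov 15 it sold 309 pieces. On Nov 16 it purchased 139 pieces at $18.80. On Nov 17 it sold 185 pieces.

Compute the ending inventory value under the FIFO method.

Nov 11, 320 sold [FIFO — oldest first]: 117 @ $16.70 + 73 @ $15.40 + 130 @ $18.15 = $5,437.60
Nov 13, 137 sold [FIFO — oldest first]: 137 @ $18.15 = $2,486.55
Nov 15, 309 sold [FIFO — oldest first]: 5 @ $18.15 + 73 @ $17.00 + 231 @ $18.60 = $5,628.35
Nov 17, 185 sold [FIFO — oldest first]: 112 @ $18.60 + 73 @ $18.80 = $3,455.60
Total COGS = $5,437.60 + $2,486.55 + $5,628.35 + $3,455.60 = $17,008.10
Ending inventory: 66 @ $18.80 = $1,240.80
Check: goods available $18,248.90 = COGS $17,008.10 + ending $1,240.80

Ending inventory = $1,240.80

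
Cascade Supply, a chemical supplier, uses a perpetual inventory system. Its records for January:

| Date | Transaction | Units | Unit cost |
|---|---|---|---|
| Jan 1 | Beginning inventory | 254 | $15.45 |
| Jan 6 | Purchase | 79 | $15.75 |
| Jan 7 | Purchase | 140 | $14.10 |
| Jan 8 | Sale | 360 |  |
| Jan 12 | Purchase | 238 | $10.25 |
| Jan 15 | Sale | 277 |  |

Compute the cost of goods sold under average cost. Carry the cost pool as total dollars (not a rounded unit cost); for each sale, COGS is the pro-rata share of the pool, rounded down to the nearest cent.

After Jan 1: 254 on hand, pool $3,924.30 (≈ $15.4500 each)
After Jan 6: 333 on hand, pool $5,168.55 (≈ $15.5212 each)
After Jan 7: 473 on hand, pool $7,142.55 (≈ $15.1005 each)
Jan 8, sell 360: 360/473 × $7,142.55 → $5,436.19
After Jan 12: 351 on hand, pool $4,145.86 (≈ $11.8116 each)
Jan 15, sell 277: 277/351 × $4,145.86 → $3,271.80
Total COGS = $5,436.19 + $3,271.80 = $8,707.99
Ending inventory (cost pool remaining) = $874.06
Check: goods available $9,582.05 = COGS $8,707.99 + ending $874.06

COGS = $8,707.99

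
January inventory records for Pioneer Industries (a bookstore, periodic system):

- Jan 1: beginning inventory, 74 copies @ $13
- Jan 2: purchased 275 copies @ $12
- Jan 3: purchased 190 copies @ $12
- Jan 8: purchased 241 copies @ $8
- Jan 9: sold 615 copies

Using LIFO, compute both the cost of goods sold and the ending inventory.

Jan 9, 615 sold [LIFO — newest first]: 241 @ $8 + 190 @ $12 + 184 @ $12 = $6,416
Ending inventory: 74 @ $13 + 91 @ $12 = $2,054

COGS = $6,416; ending inventory = $2,054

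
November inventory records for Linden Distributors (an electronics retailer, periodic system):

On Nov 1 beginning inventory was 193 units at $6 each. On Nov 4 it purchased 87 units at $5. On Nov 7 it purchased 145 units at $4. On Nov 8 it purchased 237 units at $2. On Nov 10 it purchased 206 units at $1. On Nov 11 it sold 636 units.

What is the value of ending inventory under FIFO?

Nov 11, 636 sold [FIFO — oldest first]: 193 @ $6 + 87 @ $5 + 145 @ $4 + 211 @ $2 = $2,595
Ending inventory: 26 @ $2 + 206 @ $1 = $258
Check: goods available $2,853 = COGS $2,595 + ending $258

Ending inventory = $258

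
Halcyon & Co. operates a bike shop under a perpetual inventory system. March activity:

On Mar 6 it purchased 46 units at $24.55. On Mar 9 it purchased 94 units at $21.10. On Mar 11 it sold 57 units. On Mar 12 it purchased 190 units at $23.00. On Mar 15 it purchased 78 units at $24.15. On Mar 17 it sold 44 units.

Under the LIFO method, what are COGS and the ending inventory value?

COGS = $2,265.30; ending inventory = $7,101.10

Mar 11, 57 sold [LIFO — newest first]: 57 @ $21.10 = $1,202.70
Mar 17, 44 sold [LIFO — newest first]: 44 @ $24.15 = $1,062.60
Total COGS = $1,202.70 + $1,062.60 = $2,265.30
Ending inventory: 46 @ $24.55 + 37 @ $21.10 + 190 @ $23.00 + 34 @ $24.15 = $7,101.10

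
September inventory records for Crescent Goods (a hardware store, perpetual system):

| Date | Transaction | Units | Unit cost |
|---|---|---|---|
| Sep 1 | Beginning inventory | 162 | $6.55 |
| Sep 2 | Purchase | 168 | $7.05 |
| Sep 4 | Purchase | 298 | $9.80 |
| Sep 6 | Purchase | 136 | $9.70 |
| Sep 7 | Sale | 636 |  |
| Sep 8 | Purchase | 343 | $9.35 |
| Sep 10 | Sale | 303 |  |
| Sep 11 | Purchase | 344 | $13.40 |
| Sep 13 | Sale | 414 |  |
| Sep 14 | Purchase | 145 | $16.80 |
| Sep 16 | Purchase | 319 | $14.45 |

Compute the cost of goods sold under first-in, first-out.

COGS = $12,988.55

Sep 7, 636 sold [FIFO — oldest first]: 162 @ $6.55 + 168 @ $7.05 + 298 @ $9.80 + 8 @ $9.70 = $5,243.50
Sep 10, 303 sold [FIFO — oldest first]: 128 @ $9.70 + 175 @ $9.35 = $2,877.85
Sep 13, 414 sold [FIFO — oldest first]: 168 @ $9.35 + 246 @ $13.40 = $4,867.20
Total COGS = $5,243.50 + $2,877.85 + $4,867.20 = $12,988.55
Ending inventory: 98 @ $13.40 + 145 @ $16.80 + 319 @ $14.45 = $8,358.75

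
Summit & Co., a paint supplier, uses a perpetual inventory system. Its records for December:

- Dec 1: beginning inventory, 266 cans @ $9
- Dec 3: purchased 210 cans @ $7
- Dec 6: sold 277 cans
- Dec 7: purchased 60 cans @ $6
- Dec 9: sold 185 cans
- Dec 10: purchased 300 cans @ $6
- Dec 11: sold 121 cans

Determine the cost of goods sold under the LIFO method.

Dec 6, 277 sold [LIFO — newest first]: 210 @ $7 + 67 @ $9 = $2,073
Dec 9, 185 sold [LIFO — newest first]: 60 @ $6 + 125 @ $9 = $1,485
Dec 11, 121 sold [LIFO — newest first]: 121 @ $6 = $726
Total COGS = $2,073 + $1,485 + $726 = $4,284
Ending inventory: 74 @ $9 + 179 @ $6 = $1,740
Check: goods available $6,024 = COGS $4,284 + ending $1,740

COGS = $4,284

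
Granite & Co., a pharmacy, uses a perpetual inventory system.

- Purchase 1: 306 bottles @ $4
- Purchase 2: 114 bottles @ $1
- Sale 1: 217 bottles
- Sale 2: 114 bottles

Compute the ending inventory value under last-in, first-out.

Ending inventory = $356

Sale 1 (217) [LIFO — newest first]: 114 @ $1 + 103 @ $4 = $526
Sale 2 (114) [LIFO — newest first]: 114 @ $4 = $456
Total COGS = $526 + $456 = $982
Ending inventory: 89 @ $4 = $356
Check: goods available $1,338 = COGS $982 + ending $356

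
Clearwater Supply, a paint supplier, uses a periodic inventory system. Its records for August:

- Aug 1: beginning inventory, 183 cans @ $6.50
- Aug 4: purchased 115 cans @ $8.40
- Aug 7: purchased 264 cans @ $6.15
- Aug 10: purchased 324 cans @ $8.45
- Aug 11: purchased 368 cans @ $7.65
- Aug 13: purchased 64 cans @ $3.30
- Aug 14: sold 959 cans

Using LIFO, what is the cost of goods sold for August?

COGS = $7,012.65

Aug 14, 959 sold [LIFO — newest first]: 64 @ $3.30 + 368 @ $7.65 + 324 @ $8.45 + 203 @ $6.15 = $7,012.65
Ending inventory: 183 @ $6.50 + 115 @ $8.40 + 61 @ $6.15 = $2,530.65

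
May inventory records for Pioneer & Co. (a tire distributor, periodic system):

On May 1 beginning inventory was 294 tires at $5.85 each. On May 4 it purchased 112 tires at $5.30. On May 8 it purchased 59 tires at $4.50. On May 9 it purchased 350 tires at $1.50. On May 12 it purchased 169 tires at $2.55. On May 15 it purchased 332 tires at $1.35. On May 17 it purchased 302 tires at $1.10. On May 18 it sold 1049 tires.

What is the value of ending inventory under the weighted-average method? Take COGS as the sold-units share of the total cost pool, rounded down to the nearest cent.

Ending inventory = $1,517.58

May 18, sell 1049: 1049/1618 × $4,315.35 → $2,797.77
Ending inventory (cost pool remaining) = $1,517.58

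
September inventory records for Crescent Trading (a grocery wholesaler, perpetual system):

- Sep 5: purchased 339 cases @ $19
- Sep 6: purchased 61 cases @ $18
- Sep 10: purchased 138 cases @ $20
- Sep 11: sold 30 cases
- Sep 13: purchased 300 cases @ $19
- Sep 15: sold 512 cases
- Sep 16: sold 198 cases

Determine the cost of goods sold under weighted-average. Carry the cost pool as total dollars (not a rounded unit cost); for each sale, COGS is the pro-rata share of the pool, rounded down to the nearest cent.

COGS = $14,128.18

After Sep 5: 339 on hand, pool $6,441.00 (≈ $19.0000 each)
After Sep 6: 400 on hand, pool $7,539.00 (≈ $18.8475 each)
After Sep 10: 538 on hand, pool $10,299.00 (≈ $19.1431 each)
Sep 11, sell 30: 30/538 × $10,299.00 → $574.29
After Sep 13: 808 on hand, pool $15,424.71 (≈ $19.0900 each)
Sep 15, sell 512: 512/808 × $15,424.71 → $9,774.07
Sep 16, sell 198: 198/296 × $5,650.64 → $3,779.82
Total COGS = $574.29 + $9,774.07 + $3,779.82 = $14,128.18
Ending inventory (cost pool remaining) = $1,870.82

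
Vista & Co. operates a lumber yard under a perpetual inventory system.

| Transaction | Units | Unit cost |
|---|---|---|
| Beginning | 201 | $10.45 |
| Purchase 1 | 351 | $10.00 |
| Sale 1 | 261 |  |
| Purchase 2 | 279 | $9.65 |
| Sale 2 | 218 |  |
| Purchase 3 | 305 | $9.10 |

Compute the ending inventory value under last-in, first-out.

Sale 1 (261) [LIFO — newest first]: 261 @ $10.00 = $2,610.00
Sale 2 (218) [LIFO — newest first]: 218 @ $9.65 = $2,103.70
Total COGS = $2,610.00 + $2,103.70 = $4,713.70
Ending inventory: 201 @ $10.45 + 90 @ $10.00 + 61 @ $9.65 + 305 @ $9.10 = $6,364.60
Check: goods available $11,078.30 = COGS $4,713.70 + ending $6,364.60

Ending inventory = $6,364.60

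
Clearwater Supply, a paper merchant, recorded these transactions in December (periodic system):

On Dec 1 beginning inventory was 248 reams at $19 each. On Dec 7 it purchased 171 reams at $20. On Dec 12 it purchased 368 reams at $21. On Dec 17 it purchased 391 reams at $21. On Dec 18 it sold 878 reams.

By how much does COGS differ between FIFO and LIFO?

$548

FIFO COGS: 248 @ $19 + 171 @ $20 + 368 @ $21 + 91 @ $21 = $17,771
LIFO COGS: 391 @ $21 + 368 @ $21 + 119 @ $20 = $18,319
Difference = |$17,771 − $18,319| = $548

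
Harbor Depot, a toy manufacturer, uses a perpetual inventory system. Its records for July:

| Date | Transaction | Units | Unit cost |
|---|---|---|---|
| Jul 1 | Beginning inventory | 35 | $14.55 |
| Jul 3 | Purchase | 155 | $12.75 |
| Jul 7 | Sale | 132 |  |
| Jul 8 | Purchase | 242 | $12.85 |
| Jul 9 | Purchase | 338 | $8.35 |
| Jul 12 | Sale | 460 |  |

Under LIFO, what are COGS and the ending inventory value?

Jul 7, 132 sold [LIFO — newest first]: 132 @ $12.75 = $1,683.00
Jul 12, 460 sold [LIFO — newest first]: 338 @ $8.35 + 122 @ $12.85 = $4,390.00
Total COGS = $1,683.00 + $4,390.00 = $6,073.00
Ending inventory: 35 @ $14.55 + 23 @ $12.75 + 120 @ $12.85 = $2,344.50
Check: goods available $8,417.50 = COGS $6,073.00 + ending $2,344.50

COGS = $6,073.00; ending inventory = $2,344.50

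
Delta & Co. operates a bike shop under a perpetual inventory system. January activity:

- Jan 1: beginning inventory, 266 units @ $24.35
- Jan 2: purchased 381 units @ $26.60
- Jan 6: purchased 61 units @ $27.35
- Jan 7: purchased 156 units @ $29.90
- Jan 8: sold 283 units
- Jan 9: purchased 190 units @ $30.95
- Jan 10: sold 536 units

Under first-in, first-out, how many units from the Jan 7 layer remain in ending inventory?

45

Jan 8, 283 sold [FIFO — oldest first]: 266 @ $24.35 + 17 @ $26.60 = $6,929.30
Jan 10, 536 sold [FIFO — oldest first]: 364 @ $26.60 + 61 @ $27.35 + 111 @ $29.90 = $14,669.65
Total COGS = $6,929.30 + $14,669.65 = $21,598.95
Ending inventory: 45 @ $29.90 + 190 @ $30.95 = $7,226.00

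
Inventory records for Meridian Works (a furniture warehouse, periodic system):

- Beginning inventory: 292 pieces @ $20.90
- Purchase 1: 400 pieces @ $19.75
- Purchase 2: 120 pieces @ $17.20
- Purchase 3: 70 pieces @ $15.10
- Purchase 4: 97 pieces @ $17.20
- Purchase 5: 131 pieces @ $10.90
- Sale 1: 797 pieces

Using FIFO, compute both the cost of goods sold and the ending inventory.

Sale 1 (797) [FIFO — oldest first]: 292 @ $20.90 + 400 @ $19.75 + 105 @ $17.20 = $15,808.80
Ending inventory: 15 @ $17.20 + 70 @ $15.10 + 97 @ $17.20 + 131 @ $10.90 = $4,411.30
Check: goods available $20,220.10 = COGS $15,808.80 + ending $4,411.30

COGS = $15,808.80; ending inventory = $4,411.30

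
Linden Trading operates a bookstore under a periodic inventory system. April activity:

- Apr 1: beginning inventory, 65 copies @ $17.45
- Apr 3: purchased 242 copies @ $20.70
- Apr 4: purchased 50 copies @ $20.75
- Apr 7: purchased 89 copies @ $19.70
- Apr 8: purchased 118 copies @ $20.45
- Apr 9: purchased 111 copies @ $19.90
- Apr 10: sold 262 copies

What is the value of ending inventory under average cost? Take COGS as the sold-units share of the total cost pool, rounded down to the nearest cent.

Ending inventory = $8,294.54

Apr 10, sell 262: 262/675 × $13,556.45 → $5,261.91
Ending inventory (cost pool remaining) = $8,294.54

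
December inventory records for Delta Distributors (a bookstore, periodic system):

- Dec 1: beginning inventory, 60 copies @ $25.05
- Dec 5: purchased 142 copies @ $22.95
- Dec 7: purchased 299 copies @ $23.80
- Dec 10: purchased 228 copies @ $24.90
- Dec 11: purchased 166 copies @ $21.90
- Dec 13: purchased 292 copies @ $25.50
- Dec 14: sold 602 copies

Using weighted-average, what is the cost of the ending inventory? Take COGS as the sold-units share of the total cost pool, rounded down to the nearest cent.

Ending inventory = $14,113.29

Dec 14, sell 602: 602/1187 × $28,636.70 → $14,523.41
Ending inventory (cost pool remaining) = $14,113.29
Check: goods available $28,636.70 = COGS $14,523.41 + ending $14,113.29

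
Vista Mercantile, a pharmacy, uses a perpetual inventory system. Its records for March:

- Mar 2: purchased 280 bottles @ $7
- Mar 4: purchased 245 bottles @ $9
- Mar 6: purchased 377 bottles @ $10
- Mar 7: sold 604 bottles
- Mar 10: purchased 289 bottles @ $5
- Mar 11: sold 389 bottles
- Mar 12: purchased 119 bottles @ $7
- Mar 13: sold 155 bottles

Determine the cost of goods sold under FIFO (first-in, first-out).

Mar 7, 604 sold [FIFO — oldest first]: 280 @ $7 + 245 @ $9 + 79 @ $10 = $4,955
Mar 11, 389 sold [FIFO — oldest first]: 298 @ $10 + 91 @ $5 = $3,435
Mar 13, 155 sold [FIFO — oldest first]: 155 @ $5 = $775
Total COGS = $4,955 + $3,435 + $775 = $9,165
Ending inventory: 43 @ $5 + 119 @ $7 = $1,048
Check: goods available $10,213 = COGS $9,165 + ending $1,048

COGS = $9,165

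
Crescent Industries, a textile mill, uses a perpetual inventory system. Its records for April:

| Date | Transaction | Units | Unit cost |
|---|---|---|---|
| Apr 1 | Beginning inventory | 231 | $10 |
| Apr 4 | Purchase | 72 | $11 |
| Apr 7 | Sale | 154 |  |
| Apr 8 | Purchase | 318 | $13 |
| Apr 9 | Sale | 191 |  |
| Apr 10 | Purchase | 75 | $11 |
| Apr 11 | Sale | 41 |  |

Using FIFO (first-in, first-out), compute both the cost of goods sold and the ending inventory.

COGS = $4,181; ending inventory = $3,880

Apr 7, 154 sold [FIFO — oldest first]: 154 @ $10 = $1,540
Apr 9, 191 sold [FIFO — oldest first]: 77 @ $10 + 72 @ $11 + 42 @ $13 = $2,108
Apr 11, 41 sold [FIFO — oldest first]: 41 @ $13 = $533
Total COGS = $1,540 + $2,108 + $533 = $4,181
Ending inventory: 235 @ $13 + 75 @ $11 = $3,880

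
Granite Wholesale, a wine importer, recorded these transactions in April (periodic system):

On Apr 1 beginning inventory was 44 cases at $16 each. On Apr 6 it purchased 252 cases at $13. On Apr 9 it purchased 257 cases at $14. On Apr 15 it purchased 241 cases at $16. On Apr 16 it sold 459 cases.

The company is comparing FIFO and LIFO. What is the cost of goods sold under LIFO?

COGS = $6,908

FIFO COGS: 44 @ $16 + 252 @ $13 + 163 @ $14 = $6,262
LIFO COGS: 241 @ $16 + 218 @ $14 = $6,908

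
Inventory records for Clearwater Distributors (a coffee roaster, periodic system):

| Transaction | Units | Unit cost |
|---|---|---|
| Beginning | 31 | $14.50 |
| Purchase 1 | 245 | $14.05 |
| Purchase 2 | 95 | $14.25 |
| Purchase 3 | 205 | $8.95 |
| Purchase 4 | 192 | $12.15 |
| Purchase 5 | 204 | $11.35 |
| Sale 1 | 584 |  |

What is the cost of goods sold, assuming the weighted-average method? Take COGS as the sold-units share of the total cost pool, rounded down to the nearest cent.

Sale 1, sell 584: 584/972 × $11,728.45 → $7,046.72
Ending inventory (cost pool remaining) = $4,681.73

COGS = $7,046.72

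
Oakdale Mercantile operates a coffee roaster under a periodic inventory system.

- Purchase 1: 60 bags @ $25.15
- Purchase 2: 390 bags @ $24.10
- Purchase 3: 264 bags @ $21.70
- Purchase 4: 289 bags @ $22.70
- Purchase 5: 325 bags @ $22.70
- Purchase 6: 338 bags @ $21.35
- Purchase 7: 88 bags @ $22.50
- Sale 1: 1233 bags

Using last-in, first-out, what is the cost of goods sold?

Sale 1 (1233) [LIFO — newest first]: 88 @ $22.50 + 338 @ $21.35 + 325 @ $22.70 + 289 @ $22.70 + 193 @ $21.70 = $27,322.20
Ending inventory: 60 @ $25.15 + 390 @ $24.10 + 71 @ $21.70 = $12,448.70
Check: goods available $39,770.90 = COGS $27,322.20 + ending $12,448.70

COGS = $27,322.20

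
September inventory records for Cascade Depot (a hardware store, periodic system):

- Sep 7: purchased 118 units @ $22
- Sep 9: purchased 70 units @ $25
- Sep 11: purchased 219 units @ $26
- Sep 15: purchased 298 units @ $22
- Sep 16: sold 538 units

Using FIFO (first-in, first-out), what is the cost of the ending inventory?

Ending inventory = $3,674

Sep 16, 538 sold [FIFO — oldest first]: 118 @ $22 + 70 @ $25 + 219 @ $26 + 131 @ $22 = $12,922
Ending inventory: 167 @ $22 = $3,674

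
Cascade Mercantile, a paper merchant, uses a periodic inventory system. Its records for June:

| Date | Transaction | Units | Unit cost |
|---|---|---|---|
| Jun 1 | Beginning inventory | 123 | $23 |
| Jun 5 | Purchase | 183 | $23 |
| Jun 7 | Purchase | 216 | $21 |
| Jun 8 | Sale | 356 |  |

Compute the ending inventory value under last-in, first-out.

Ending inventory = $3,818

Jun 8, 356 sold [LIFO — newest first]: 216 @ $21 + 140 @ $23 = $7,756
Ending inventory: 123 @ $23 + 43 @ $23 = $3,818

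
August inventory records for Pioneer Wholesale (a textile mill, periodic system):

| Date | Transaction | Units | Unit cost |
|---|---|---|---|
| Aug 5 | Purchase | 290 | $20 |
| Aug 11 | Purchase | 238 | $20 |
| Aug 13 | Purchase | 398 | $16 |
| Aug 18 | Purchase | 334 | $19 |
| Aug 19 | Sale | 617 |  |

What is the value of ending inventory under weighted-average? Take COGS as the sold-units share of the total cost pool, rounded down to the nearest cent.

Ending inventory = $11,877.13

Aug 19, sell 617: 617/1260 × $23,274.00 → $11,396.87
Ending inventory (cost pool remaining) = $11,877.13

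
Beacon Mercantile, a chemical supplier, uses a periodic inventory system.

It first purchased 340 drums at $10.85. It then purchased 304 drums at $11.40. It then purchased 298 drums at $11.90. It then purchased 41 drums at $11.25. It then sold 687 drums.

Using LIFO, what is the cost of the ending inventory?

Sale 1 (687) [LIFO — newest first]: 41 @ $11.25 + 298 @ $11.90 + 304 @ $11.40 + 44 @ $10.85 = $7,950.45
Ending inventory: 296 @ $10.85 = $3,211.60
Check: goods available $11,162.05 = COGS $7,950.45 + ending $3,211.60

Ending inventory = $3,211.60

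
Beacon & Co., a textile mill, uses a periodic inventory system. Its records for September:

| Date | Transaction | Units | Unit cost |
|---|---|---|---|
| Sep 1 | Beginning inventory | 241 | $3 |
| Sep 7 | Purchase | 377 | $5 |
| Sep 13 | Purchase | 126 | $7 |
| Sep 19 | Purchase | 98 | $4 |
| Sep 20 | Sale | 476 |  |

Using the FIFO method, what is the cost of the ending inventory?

Sep 20, 476 sold [FIFO — oldest first]: 241 @ $3 + 235 @ $5 = $1,898
Ending inventory: 142 @ $5 + 126 @ $7 + 98 @ $4 = $1,984

Ending inventory = $1,984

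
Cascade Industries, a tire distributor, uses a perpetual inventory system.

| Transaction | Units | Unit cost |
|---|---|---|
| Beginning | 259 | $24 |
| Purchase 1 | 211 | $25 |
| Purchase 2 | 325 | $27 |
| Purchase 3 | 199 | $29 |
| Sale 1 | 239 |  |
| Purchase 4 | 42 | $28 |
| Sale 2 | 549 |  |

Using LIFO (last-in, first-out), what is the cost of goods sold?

COGS = $21,261

Sale 1 (239) [LIFO — newest first]: 199 @ $29 + 40 @ $27 = $6,851
Sale 2 (549) [LIFO — newest first]: 42 @ $28 + 285 @ $27 + 211 @ $25 + 11 @ $24 = $14,410
Total COGS = $6,851 + $14,410 = $21,261
Ending inventory: 248 @ $24 = $5,952
Check: goods available $27,213 = COGS $21,261 + ending $5,952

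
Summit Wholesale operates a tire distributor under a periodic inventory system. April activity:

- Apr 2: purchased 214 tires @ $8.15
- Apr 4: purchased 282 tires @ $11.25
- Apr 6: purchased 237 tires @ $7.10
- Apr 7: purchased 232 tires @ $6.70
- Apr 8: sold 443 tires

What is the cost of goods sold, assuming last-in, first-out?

COGS = $3,052.50

Apr 8, 443 sold [LIFO — newest first]: 232 @ $6.70 + 211 @ $7.10 = $3,052.50
Ending inventory: 214 @ $8.15 + 282 @ $11.25 + 26 @ $7.10 = $5,101.20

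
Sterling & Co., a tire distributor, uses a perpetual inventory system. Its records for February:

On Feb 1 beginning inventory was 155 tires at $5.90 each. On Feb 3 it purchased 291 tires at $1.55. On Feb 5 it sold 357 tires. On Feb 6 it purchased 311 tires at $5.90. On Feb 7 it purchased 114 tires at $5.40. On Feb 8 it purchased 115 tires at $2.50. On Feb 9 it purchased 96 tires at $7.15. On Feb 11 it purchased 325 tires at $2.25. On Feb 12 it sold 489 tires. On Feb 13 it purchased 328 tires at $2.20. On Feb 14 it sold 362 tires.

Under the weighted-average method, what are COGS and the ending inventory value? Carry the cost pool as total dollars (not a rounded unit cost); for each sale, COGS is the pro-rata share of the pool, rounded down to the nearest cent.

COGS = $4,412.52; ending inventory = $1,830.28

After Feb 1: 155 on hand, pool $914.50 (≈ $5.9000 each)
After Feb 3: 446 on hand, pool $1,365.55 (≈ $3.0618 each)
Feb 5, sell 357: 357/446 × $1,365.55 → $1,093.05
After Feb 6: 400 on hand, pool $2,107.40 (≈ $5.2685 each)
After Feb 7: 514 on hand, pool $2,723.00 (≈ $5.2977 each)
After Feb 8: 629 on hand, pool $3,010.50 (≈ $4.7862 each)
After Feb 9: 725 on hand, pool $3,696.90 (≈ $5.0992 each)
After Feb 11: 1050 on hand, pool $4,428.15 (≈ $4.2173 each)
Feb 12, sell 489: 489/1050 × $4,428.15 → $2,062.25
After Feb 13: 889 on hand, pool $3,087.50 (≈ $3.4730 each)
Feb 14, sell 362: 362/889 × $3,087.50 → $1,257.22
Total COGS = $1,093.05 + $2,062.25 + $1,257.22 = $4,412.52
Ending inventory (cost pool remaining) = $1,830.28
Check: goods available $6,242.80 = COGS $4,412.52 + ending $1,830.28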